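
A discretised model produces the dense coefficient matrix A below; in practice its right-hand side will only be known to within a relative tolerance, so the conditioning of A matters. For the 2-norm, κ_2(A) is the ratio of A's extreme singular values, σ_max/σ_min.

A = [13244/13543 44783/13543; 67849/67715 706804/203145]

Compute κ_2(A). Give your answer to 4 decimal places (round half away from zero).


form AᵀA = [10687961/5452225 109915456/16356675; 109915456/16356675 1130574601/49070025] with trace 49070650/1962801 and determinant 15625/1962801
solving λ² − 49070650/1962801·λ + 15625/1962801 = 0 gives λ = 25, 625/1962801
so κ_2 = √(25 / (625/1962801)) = 280.2000

280.2000


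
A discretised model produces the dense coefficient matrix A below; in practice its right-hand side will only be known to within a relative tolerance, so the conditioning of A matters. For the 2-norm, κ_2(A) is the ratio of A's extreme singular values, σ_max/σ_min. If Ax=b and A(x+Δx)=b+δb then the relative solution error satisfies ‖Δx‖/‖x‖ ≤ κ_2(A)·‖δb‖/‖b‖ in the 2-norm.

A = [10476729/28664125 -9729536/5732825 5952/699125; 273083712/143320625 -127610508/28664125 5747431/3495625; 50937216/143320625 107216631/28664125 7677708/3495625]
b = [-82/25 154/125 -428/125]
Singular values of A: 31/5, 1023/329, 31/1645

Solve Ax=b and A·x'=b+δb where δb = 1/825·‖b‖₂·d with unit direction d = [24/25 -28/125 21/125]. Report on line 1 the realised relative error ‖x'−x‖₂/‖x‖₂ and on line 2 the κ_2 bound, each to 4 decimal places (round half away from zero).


0.0015
0.3988

largest singular value 31/5, smallest 31/1645
κ_2(A) = (31/5) / (31/1645) = 329.0000
bound on ‖Δx‖/‖x‖: κ·ε = 329.0000·1/825 = 0.3988
solve Ax = b  →  x = [182.4941 40.7305 -100.4537]
‖b‖ = 4.8990, ‖x‖ = 212.2593
δb = ε·‖b‖·d = [0.0057 -0.0013 0.0010]; solving A·Δx = δb gives ‖Δx‖ = 0.3151
dividing the unrounded norms, ‖Δx‖/‖x‖ = 0.0015
so the bound overstates the realised error by a factor of ≈ 268.6289 (computed from the unrounded values)


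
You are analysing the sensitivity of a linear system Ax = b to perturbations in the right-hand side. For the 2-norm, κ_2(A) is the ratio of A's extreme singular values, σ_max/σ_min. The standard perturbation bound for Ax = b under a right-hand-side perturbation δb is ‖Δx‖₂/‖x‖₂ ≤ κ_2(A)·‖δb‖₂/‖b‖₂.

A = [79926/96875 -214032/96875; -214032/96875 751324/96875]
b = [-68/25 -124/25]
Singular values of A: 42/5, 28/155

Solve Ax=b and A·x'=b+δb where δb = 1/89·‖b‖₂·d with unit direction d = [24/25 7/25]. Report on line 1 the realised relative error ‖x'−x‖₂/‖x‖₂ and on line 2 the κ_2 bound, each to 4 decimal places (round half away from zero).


largest singular value 42/5, smallest 28/155
κ = σ_max/σ_min = (42/5)/(28/155) = 46.5000
bound on ‖Δx‖/‖x‖: κ·ε = 46.5000·1/89 = 0.5225
solve Ax = b  →  x = [-21.1238 -6.6571]
‖b‖₂ = 5.6569 and ‖x‖₂ = 22.1480
δb = ε·‖b‖·d = [0.0610 0.0178]; solving A·Δx = δb gives ‖Δx‖ = 0.3519
relative error = 0.0159
so the bound overstates the realised error by a factor of ≈ 32.8881 (computed from the unrounded values)

0.0159
0.5225


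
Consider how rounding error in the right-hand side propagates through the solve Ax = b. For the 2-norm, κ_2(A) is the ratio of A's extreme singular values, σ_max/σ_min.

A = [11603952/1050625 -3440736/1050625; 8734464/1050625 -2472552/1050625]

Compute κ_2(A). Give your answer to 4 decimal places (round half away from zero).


168.1000

form AᵀA = [8437702535424/44152515625 -2460902072832/44152515625; -2460902072832/44152515625 718087104576/44152515625] with trace 14649263424/70644025 and determinant 107495424/70644025
eigenvalues of AᵀA: λ = (tr ± √(tr²−4·det))/2 = 5184/25, 20736/2825761
κ = σ_max/σ_min = (72/5)/(144/1681) = 168.1000


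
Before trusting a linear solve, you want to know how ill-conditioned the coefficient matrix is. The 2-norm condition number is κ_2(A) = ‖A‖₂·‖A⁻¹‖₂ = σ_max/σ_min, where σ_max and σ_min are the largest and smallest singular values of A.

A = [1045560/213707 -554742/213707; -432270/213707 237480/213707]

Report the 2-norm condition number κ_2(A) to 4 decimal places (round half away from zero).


M = AᵀA = [7574278500/270240721 -4039476480/270240721; -4039476480/270240721 2154647556/270240721]. tr(M)=33664104/935089, det(M)=32400/935089
eigenvalues of AᵀA: λ = (tr ± √(tr²−4·det))/2 = 36, 900/935089
κ = σ_max/σ_min = 6/(30/967) = 193.4000

193.4000


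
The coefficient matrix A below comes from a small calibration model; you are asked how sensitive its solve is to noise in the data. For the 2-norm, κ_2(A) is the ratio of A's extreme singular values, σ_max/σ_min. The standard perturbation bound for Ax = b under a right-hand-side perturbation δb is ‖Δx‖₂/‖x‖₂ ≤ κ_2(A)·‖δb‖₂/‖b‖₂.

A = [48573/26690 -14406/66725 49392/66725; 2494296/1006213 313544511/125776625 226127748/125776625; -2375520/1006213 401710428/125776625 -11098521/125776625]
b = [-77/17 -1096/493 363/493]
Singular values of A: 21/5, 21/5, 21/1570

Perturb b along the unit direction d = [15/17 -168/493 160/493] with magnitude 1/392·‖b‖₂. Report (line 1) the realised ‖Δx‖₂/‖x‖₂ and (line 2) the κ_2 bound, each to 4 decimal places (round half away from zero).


from the listed singular values, σ₁ = 21/5, σ_n = 21/1570
condition number: (21/5) ÷ (21/1570) = 314.0000
κ_2(A)·‖δb‖/‖b‖ = 0.8010
solve Ax = b  →  x = [85.3846 57.8432 -199.1700]
‖b‖ = 5.0990, ‖x‖ = 224.2879
with δb = [0.0115 -0.0044 0.0042], A·Δx = δb → ‖Δx‖ = 0.9725
realised ‖Δx‖/‖x‖ = 0.0043
realised/bound (from unrounded values) ≈ 0.0054

0.0043
0.8010


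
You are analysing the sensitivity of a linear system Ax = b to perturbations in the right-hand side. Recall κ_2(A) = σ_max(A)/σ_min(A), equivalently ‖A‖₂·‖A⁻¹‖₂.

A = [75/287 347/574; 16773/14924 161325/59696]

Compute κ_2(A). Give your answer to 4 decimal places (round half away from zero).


AᵀA = [176409/132496 1693425/529984; 1693425/529984 16257049/2119936]; tr = 112897/12544, det = 9/12544
char-poly roots: 9 and 1/12544
σ_max=√9=3, σ_min=√(1/12544)=(1/112) → κ = 336.0000

336.0000


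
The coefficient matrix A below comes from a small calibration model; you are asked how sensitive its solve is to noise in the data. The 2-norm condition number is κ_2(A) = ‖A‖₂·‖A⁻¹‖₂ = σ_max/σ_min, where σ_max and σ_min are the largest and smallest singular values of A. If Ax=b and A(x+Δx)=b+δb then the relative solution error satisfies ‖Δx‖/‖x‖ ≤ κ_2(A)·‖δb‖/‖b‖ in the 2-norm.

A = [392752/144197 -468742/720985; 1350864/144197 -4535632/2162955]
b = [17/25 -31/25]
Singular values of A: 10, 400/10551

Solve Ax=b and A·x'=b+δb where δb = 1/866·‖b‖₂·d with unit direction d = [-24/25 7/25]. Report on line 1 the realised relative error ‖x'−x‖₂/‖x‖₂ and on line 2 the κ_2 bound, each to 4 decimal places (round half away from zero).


from the listed singular values, σ₁ = 10, σ_n = 400/10551
condition number: 10 ÷ (400/10551) = 263.7750
bound on ‖Δx‖/‖x‖: κ·ε = 263.7750·1/866 = 0.3046
solve Ax = b  →  x = [-5.8877 -25.7122]
2-norm of b is 1.4142; of x, 26.3777
re-solving with b+δb shifts x by Δx of norm 0.0431
dividing the unrounded norms, ‖Δx‖/‖x‖ = 0.0016
tightness: 0.0016 against a bound of 0.3046 (unrounded ratio ≈ 0.0054)

0.0016
0.3046


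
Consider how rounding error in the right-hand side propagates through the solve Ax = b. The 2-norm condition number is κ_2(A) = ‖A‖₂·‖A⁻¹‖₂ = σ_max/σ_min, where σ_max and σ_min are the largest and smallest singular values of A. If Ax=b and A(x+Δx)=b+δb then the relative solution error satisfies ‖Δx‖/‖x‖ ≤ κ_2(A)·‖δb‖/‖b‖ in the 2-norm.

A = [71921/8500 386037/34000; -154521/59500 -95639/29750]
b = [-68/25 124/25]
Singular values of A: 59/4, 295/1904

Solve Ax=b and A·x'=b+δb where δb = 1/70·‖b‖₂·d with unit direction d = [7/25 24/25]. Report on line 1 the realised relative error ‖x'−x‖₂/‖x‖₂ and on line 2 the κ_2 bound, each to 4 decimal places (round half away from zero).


σ_max = 59/4, σ_min = 295/1904
κ_2(A) = (59/4) / (295/1904) = 95.2000
perturbation bound = 95.2000·1/70 = 1.3600
solve Ax = b  →  x = [-20.8163 15.2732]
2-norm of b is 5.6569; of x, 25.8184
Δx = A⁻¹·δb where δb = 1/70·5.6569·d; ‖Δx‖ = 0.5216
realised ‖Δx‖/‖x‖ = 0.0202
realised/bound (from unrounded values) ≈ 0.0149

0.0202
1.3600


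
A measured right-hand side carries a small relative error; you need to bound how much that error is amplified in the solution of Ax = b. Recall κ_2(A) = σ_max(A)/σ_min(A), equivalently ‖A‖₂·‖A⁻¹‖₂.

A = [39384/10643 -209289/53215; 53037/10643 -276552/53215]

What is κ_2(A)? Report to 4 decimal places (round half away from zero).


AᵀA = [4364022825/113273449 -4582025280/113273449; -4582025280/113273449 4811315769/113273449]; tr = 10910034/134689, det = 18225/134689
solving λ² − 10910034/134689·λ + 18225/134689 = 0 gives λ = 81, 225/134689
σ_max=√81=9, σ_min=√(225/134689)=(15/367) → κ = 220.2000

220.2000


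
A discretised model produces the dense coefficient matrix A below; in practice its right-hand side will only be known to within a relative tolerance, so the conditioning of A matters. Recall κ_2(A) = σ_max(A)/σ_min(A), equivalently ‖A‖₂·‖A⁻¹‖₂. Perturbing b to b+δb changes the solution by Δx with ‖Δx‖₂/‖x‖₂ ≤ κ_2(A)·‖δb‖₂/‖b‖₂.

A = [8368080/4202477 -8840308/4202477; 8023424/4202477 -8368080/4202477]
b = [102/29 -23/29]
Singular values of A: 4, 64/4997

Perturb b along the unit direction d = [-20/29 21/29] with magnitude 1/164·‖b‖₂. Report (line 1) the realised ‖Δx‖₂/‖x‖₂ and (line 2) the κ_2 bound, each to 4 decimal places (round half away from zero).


0.0073
1.9043

σ_max = 4, σ_min = 64/4997
κ = σ_max/σ_min = 4/(64/4997) = 312.3125
perturbation bound = 312.3125·1/164 = 1.9043
solve Ax = b  →  x = [-169.2732 -161.9030]
2-norm of b is 3.6056; of x, 234.2349
δb = ε·‖b‖·d = [-0.0152 0.0159]; solving A·Δx = δb gives ‖Δx‖ = 1.7166
relative error = 0.0073
tightness: 0.0073 against a bound of 1.9043 (unrounded ratio ≈ 0.0038)


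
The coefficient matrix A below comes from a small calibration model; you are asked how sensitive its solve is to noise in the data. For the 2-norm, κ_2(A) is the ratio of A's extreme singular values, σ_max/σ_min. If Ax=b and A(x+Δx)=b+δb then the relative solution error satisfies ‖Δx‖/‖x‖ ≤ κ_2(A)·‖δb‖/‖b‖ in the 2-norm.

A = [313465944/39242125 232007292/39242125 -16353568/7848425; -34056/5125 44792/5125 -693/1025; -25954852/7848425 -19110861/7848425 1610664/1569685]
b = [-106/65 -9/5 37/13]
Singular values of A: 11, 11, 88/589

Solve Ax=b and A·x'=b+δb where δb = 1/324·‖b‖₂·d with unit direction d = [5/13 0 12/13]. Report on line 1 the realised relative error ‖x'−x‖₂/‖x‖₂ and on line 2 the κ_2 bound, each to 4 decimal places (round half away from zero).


σ_max = 11, σ_min = 88/589
condition number: 11 ÷ (88/589) = 73.6250
κ_2(A)·‖δb‖/‖b‖ = 0.2272
solve Ax = b  →  x = [1.6762 2.0834 13.1197]
‖b‖ = 3.7417, ‖x‖ = 13.3895
re-solving with b+δb shifts x by Δx of norm 0.0773
relative error = 0.0058
so the bound overstates the realised error by a factor of ≈ 39.3633 (computed from the unrounded values)

0.0058
0.2272


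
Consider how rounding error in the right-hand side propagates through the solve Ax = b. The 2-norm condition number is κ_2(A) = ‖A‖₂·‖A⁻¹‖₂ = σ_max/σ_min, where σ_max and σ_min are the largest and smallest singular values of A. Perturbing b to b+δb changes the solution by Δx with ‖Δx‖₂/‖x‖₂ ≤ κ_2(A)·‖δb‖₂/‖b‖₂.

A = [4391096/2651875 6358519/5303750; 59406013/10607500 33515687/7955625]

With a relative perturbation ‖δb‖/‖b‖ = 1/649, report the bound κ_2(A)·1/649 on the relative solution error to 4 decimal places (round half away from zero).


AᵀA = [6140131145369/180030490000 3453693666731/135022867500; 3453693666731/135022867500 7771331160301/405068602500]; tr = 3453860197981/64810976400, det = 709956025/10369756224
λ_max, λ_min = (3453860197981/64810976400 ± √11927999943617819696226361/4200462661921356960000)/2 = 5329/100, 3330625/2592439056
σ_max=√(5329/100)=(73/10), σ_min=√(3330625/2592439056)=(1825/50916) → κ = 203.6640
bound on ‖Δx‖/‖x‖: κ·ε = 203.6640·1/649 = 0.3138

0.3138


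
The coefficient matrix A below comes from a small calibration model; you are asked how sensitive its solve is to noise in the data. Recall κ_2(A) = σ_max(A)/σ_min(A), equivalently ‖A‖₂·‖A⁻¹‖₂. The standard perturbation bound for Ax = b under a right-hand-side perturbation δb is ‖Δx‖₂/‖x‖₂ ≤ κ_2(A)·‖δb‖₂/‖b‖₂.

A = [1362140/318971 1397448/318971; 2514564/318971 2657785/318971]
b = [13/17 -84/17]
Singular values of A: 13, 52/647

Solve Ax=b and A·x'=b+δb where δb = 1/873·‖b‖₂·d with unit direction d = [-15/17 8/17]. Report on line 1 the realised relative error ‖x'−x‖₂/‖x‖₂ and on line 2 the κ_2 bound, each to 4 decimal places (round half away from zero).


largest singular value 13, smallest 52/647
κ_2(A) = 13 / (52/647) = 161.7500
κ_2(A)·‖δb‖/‖b‖ = 0.1853
solve Ax = b  →  x = [26.8176 -25.9655]
‖b‖₂ = 5.0000 and ‖x‖₂ = 37.3282
re-solving with b+δb shifts x by Δx of norm 0.0713
relative error = 0.0019
so the bound overstates the realised error by a factor of ≈ 97.0533 (computed from the unrounded values)

0.0019
0.1853


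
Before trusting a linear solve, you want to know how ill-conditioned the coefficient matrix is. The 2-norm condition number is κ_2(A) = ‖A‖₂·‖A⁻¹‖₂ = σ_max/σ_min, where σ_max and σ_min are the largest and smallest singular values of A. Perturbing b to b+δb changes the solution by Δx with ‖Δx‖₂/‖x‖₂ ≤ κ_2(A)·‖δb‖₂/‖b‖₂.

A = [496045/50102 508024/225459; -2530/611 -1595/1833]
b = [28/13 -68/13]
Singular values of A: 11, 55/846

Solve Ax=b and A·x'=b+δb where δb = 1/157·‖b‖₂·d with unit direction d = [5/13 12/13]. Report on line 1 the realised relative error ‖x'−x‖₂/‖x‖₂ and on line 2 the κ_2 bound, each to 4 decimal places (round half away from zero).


0.0090
1.0777

σ_max = 11, σ_min = 55/846
κ = σ_max/σ_min = 11/(55/846) = 169.2000
perturbation bound = 169.2000·1/157 = 1.0777
solve Ax = b  →  x = [13.8608 -59.9468]
2-norm of b is 5.6569; of x, 61.5283
Δx = A⁻¹·δb where δb = 1/157·5.6569·d; ‖Δx‖ = 0.5542
dividing the unrounded norms, ‖Δx‖/‖x‖ = 0.0090
so the bound overstates the realised error by a factor of ≈ 119.6446 (computed from the unrounded values)


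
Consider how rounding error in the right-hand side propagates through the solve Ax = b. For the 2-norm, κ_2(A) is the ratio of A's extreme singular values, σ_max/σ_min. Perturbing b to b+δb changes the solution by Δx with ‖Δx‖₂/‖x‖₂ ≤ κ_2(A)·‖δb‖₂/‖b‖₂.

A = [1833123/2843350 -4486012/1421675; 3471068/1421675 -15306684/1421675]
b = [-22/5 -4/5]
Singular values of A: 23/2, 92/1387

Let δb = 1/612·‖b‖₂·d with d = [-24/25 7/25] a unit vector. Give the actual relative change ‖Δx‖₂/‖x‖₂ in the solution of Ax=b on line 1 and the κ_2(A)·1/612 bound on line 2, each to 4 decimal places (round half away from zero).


from the listed singular values, σ₁ = 23/2, σ_n = 92/1387
κ = σ_max/σ_min = (23/2)/(92/1387) = 173.3750
κ_2(A)·‖δb‖/‖b‖ = 0.2833
solve Ax = b  →  x = [58.7953 13.4072]
‖b‖₂ = 4.4721 and ‖x‖₂ = 60.3046
δb = ε·‖b‖·d = [-0.0070 0.0020]; solving A·Δx = δb gives ‖Δx‖ = 0.1102
relative error = 0.0018
tightness: 0.0018 against a bound of 0.2833 (unrounded ratio ≈ 0.0064)

0.0018
0.2833


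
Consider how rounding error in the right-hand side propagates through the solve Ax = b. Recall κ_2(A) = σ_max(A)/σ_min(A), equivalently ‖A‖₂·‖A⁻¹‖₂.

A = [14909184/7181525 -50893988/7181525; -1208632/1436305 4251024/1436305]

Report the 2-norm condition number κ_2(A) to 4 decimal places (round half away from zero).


AᵀA = [1531381954624/305173380625 -5249916701568/305173380625; -5249916701568/305173380625 17999870655376/305173380625]; tr = 31250004176/488277409, det = 16000000/488277409
eigenvalues of AᵀA: λ = (tr ± √(tr²−4·det))/2 = 64, 250000/488277409
κ = σ_max/σ_min = 8/(500/22097) = 353.5520

353.5520


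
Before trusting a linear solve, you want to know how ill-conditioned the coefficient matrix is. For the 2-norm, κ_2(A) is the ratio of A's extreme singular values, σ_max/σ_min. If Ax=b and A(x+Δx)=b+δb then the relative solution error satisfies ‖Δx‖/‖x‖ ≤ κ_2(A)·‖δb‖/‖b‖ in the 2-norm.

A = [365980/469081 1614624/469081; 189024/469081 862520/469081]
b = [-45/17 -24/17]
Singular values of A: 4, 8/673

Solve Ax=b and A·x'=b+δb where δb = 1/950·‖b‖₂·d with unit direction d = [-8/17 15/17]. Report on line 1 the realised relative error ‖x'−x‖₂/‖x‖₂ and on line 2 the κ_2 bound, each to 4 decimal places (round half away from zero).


0.3542
0.3542

σ_max = 4, σ_min = 8/673
κ_2(A) = 4 / (8/673) = 336.5000
κ_2(A)·‖δb‖/‖b‖ = 0.3542
solve Ax = b  →  x = [-0.1646 -0.7317]
‖b‖₂ = 3.0000 and ‖x‖₂ = 0.7500
δb = ε·‖b‖·d = [-0.0015 0.0028]; solving A·Δx = δb gives ‖Δx‖ = 0.2657
relative error = 0.3542
so the bound is sharp here: realised error equals the bound


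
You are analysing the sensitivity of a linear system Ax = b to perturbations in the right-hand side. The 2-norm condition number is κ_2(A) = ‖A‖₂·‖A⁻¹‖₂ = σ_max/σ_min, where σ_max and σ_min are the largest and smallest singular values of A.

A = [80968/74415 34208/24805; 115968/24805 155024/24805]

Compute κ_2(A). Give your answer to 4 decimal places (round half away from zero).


AᵀA = [15180608/658845 6746368/219615; 6746368/219615 2998528/73205]; tr = 8433472/131769, det = 16384/131769
λ_max, λ_min = (8433472/131769 ± √71114814361600/17363069361)/2 = 64, 256/131769
κ_2(A) = √(λ_max/λ_min) = √(64 / (256/131769)) = 181.5000

181.5000


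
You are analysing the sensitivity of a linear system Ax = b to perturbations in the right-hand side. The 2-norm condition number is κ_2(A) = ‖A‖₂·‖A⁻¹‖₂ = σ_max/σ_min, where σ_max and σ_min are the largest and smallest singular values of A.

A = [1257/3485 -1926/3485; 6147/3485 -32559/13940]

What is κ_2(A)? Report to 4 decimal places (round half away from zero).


AᵀA = [23418/7225 -124821/28900; -124821/28900 665937/115600]; tr = 41625/4624, det = 81/4624
eigenvalues of AᵀA: λ = (tr ± √(tr²−4·det))/2 = 9, 9/4624
so κ_2 = √(9 / (9/4624)) = 68.0000

68.0000


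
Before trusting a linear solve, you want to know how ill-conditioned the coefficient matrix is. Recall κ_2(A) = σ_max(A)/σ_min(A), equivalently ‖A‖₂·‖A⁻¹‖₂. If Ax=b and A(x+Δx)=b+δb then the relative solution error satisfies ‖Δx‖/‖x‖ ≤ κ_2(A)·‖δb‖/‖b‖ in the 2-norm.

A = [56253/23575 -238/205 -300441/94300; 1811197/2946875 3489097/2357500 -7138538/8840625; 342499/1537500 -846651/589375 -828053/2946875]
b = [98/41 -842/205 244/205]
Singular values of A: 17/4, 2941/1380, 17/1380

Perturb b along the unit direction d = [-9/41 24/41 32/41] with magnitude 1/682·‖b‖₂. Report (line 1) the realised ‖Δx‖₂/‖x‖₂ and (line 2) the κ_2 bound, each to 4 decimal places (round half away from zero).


largest singular value 17/4, smallest 17/1380
condition number: (17/4) ÷ (17/1380) = 345.0000
bound on ‖Δx‖/‖x‖: κ·ε = 345.0000·1/682 = 0.5059
solve Ax = b  →  x = [-129.9266 -1.9336 -97.3527]
‖b‖ = 4.8990, ‖x‖ = 162.3645
Δx = A⁻¹·δb where δb = 1/682·4.8990·d; ‖Δx‖ = 0.5831
realised ‖Δx‖/‖x‖ = 0.0036
so the bound overstates the realised error by a factor of ≈ 140.8557 (computed from the unrounded values)

0.0036
0.5059


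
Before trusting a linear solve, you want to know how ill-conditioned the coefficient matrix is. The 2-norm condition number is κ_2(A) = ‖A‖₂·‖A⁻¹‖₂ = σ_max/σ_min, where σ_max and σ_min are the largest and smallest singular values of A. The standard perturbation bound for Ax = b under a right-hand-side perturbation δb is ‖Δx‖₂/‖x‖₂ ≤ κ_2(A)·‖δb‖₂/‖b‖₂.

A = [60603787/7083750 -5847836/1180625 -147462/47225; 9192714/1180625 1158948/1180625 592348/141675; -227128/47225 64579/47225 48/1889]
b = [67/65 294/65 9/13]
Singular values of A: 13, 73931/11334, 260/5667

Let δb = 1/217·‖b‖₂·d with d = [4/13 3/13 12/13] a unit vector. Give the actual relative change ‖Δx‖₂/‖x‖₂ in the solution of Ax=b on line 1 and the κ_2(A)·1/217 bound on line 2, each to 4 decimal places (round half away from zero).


0.0108
1.3058

σ_max = 13, σ_min = 260/5667
κ_2(A) = 13 / (260/5667) = 283.3500
bound on ‖Δx‖/‖x‖: κ·ε = 283.3500·1/217 = 1.3058
solve Ax = b  →  x = [-9.4659 -33.2786 26.5233]
‖b‖ = 4.6904, ‖x‖ = 43.5953
re-solving with b+δb shifts x by Δx of norm 0.4711
relative error = 0.0108
realised/bound (from unrounded values) ≈ 0.0083


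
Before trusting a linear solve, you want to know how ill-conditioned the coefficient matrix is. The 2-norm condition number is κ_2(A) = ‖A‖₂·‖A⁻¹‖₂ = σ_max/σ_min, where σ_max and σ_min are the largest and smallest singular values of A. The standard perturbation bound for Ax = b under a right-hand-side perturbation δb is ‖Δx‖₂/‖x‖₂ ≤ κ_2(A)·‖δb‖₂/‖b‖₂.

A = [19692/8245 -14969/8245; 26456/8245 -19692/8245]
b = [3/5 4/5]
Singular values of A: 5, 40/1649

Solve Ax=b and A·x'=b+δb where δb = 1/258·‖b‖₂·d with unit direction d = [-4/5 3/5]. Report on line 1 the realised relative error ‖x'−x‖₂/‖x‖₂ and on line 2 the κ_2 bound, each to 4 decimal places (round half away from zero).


from the listed singular values, σ₁ = 5, σ_n = 40/1649
κ_2(A) = 5 / (40/1649) = 206.1250
κ_2(A)·‖δb‖/‖b‖ = 0.7989
solve Ax = b  →  x = [0.1600 -0.1200]
2-norm of b is 1.0000; of x, 0.2000
with δb = [-0.0031 0.0023], A·Δx = δb → ‖Δx‖ = 0.1598
realised ‖Δx‖/‖x‖ = 0.7989
so the bound is sharp here: realised error equals the bound

0.7989
0.7989


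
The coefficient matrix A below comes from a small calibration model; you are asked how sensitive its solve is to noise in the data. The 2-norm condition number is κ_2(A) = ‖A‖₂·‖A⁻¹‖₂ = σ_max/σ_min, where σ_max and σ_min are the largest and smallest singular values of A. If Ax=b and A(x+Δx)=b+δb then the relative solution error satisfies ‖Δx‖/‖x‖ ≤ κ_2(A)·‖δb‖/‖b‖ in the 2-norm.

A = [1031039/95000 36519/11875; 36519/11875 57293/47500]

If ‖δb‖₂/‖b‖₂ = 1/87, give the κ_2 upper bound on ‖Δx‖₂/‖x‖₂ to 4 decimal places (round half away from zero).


0.4368

AᵀA = [1837430737/14440000 66939327/1805000; 66939327/1805000 39393097/3610000]; tr = 3192005/23104, det = 4879681/369664
eigenvalues of AᵀA: λ = (tr ± √(tr²−4·det))/2 = 2209/16, 2209/23104
κ = σ_max/σ_min = (47/4)/(47/152) = 38.0000
worst-case relative error ≤ 38.0000 × 1/87 = 0.4368


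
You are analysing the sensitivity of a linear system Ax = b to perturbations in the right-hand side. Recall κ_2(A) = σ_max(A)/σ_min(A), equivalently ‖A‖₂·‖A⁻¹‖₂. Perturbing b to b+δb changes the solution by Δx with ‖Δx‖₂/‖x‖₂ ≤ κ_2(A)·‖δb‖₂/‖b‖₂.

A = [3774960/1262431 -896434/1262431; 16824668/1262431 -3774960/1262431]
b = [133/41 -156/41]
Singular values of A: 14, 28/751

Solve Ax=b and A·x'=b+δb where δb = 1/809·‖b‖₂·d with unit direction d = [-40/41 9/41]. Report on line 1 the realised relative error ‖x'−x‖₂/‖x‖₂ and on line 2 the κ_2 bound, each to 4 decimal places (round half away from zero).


σ_max = 14, σ_min = 28/751
condition number: 14 ÷ (28/751) = 375.5000
bound on ‖Δx‖/‖x‖: κ·ε = 375.5000·1/809 = 0.4642
solve Ax = b  →  x = [-23.7596 -104.6220]
‖b‖ = 5.0000, ‖x‖ = 107.2859
re-solving with b+δb shifts x by Δx of norm 0.1658
dividing the unrounded norms, ‖Δx‖/‖x‖ = 0.0015
tightness: 0.0015 against a bound of 0.4642 (unrounded ratio ≈ 0.0033)

0.0015
0.4642


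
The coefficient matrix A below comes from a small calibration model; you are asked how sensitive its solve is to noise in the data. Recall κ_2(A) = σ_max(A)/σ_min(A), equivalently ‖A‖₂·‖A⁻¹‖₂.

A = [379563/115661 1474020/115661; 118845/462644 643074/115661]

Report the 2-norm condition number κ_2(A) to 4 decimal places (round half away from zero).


form AᵀA = [13723155441/1266505744 6847218765/158313218; 6847218765/158313218 15303426804/79156609] with trace 153823905/753424 and determinant 10556001/47089
eigenvalues of AᵀA: λ = (tr ± √(tr²−4·det))/2 = 3249/16, 51984/47089
σ_max=√(3249/16)=(57/4), σ_min=√(51984/47089)=(228/217) → κ = 13.5625

13.5625


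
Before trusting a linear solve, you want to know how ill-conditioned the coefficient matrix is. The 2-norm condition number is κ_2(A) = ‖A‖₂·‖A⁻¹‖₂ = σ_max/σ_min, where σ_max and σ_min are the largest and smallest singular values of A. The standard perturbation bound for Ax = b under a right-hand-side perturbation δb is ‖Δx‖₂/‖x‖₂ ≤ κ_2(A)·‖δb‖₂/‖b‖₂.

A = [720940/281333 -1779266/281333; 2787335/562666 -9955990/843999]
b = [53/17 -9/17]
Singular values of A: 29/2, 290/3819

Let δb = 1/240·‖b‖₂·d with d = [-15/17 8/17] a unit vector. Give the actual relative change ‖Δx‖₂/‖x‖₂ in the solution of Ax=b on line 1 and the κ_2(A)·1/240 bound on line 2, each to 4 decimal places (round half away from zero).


0.0044
0.7956

from the listed singular values, σ₁ = 29/2, σ_n = 290/3819
κ_2(A) = (29/2) / (290/3819) = 190.9500
bound on ‖Δx‖/‖x‖: κ·ε = 190.9500·1/240 = 0.7956
solve Ax = b  →  x = [-36.4414 -15.2586]
‖b‖ = 3.1623, ‖x‖ = 39.5070
δb = ε·‖b‖·d = [-0.0116 0.0062]; solving A·Δx = δb gives ‖Δx‖ = 0.1735
relative error = 0.0044
realised/bound (from unrounded values) ≈ 0.0055


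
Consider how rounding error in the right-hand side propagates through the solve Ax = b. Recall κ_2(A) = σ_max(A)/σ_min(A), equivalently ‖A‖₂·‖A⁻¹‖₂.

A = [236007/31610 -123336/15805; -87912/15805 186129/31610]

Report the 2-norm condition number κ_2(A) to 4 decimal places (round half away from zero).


327.0000

form AᵀA = [3464535321/39967684 -909422640/9991921; -909422640/9991921 3819643209/39967684] with trace 4330665/23762 and determinant 59049/190096
char-poly roots: 729/4 and 81/47524
κ_2(A) = √(λ_max/λ_min) = √((729/4) / (81/47524)) = 327.0000


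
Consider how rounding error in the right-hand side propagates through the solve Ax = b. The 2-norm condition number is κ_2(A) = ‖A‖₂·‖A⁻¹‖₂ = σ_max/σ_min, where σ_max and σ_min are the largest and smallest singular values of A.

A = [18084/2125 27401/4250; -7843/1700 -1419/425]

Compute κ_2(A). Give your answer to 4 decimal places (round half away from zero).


110.0000

M = AᵀA = [23426689/250000 4391937/62500; 4391937/62500 3294709/62500]. tr(M)=1464221/10000, det(M)=1771561/1000000
char-poly roots: 14641/100 and 121/10000
κ = σ_max/σ_min = (121/10)/(11/100) = 110.0000


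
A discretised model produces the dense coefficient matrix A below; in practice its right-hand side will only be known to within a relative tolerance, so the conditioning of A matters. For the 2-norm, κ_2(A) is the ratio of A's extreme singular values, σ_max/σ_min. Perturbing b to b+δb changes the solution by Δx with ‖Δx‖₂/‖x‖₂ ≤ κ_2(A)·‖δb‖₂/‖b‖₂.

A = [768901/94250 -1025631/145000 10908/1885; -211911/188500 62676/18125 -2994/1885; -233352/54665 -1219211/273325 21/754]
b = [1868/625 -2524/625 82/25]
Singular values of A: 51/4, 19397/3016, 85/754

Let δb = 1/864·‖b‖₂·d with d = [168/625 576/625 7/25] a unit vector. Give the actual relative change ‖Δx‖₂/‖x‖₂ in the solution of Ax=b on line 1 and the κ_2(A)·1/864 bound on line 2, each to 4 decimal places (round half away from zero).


0.0035
0.1309

largest singular value 51/4, smallest 85/754
κ_2(A) = (51/4) / (85/754) = 113.1000
perturbation bound = 113.1000·1/864 = 0.1309
solve Ax = b  →  x = [5.8172 -6.3991 -15.5063]
2-norm of b is 6.0000; of x, 17.7548
with δb = [0.0019 0.0064 0.0019], A·Δx = δb → ‖Δx‖ = 0.0616
dividing the unrounded norms, ‖Δx‖/‖x‖ = 0.0035
so the bound overstates the realised error by a factor of ≈ 37.7290 (computed from the unrounded values)


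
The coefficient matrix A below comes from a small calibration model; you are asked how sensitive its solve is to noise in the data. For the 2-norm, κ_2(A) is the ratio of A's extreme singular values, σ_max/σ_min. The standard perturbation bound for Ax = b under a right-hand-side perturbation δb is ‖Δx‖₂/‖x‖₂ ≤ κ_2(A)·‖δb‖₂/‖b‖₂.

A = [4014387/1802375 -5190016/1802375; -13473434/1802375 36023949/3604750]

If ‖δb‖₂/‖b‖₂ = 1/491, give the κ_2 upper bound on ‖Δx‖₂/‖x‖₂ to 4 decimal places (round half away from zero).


form AᵀA = [316237962781/5197689025 -421628611833/5197689025; -421628611833/5197689025 2248751945401/20790756100] with trace 140548151861/831630244 and determinant 446265625/831630244
λ_max, λ_min = (140548151861/831630244 ± √19752298479580287513321/691608862735499536)/2 = 169, 2640625/831630244
κ_2(A) = √(λ_max/λ_min) = √(169 / (2640625/831630244)) = 230.7040
worst-case relative error ≤ 230.7040 × 1/491 = 0.4699

0.4699


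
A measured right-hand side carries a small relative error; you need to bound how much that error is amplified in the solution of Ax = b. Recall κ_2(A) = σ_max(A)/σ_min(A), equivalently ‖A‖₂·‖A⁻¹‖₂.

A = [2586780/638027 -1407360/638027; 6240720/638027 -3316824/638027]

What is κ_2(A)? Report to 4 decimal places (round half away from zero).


288.7000

AᵀA = [270047437200/2408748241 -144023080320/2408748241; -144023080320/2408748241 76816471104/2408748241]; tr = 1200221136/8334769, det = 2073600/8334769
char-poly roots: 144 and 14400/8334769
κ_2(A) = √(λ_max/λ_min) = √(144 / (14400/8334769)) = 288.7000


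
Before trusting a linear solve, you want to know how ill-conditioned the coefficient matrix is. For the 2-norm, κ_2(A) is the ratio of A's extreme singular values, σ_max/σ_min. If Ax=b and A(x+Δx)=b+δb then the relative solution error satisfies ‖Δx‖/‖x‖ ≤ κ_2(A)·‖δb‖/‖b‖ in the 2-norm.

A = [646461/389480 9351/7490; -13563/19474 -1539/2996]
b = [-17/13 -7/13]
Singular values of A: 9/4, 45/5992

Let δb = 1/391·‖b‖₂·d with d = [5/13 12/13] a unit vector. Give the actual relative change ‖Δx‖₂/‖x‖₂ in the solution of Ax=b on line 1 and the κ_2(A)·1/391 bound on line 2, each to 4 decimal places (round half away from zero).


from the listed singular values, σ₁ = 9/4, σ_n = 45/5992
condition number: (9/4) ÷ (45/5992) = 299.6000
bound on ‖Δx‖/‖x‖: κ·ε = 299.6000·1/391 = 0.7662
solve Ax = b  →  x = [79.5378 -106.7911]
2-norm of b is 1.4142; of x, 133.1563
re-solving with b+δb shifts x by Δx of norm 0.4816
realised ‖Δx‖/‖x‖ = 0.0036
tightness: 0.0036 against a bound of 0.7662 (unrounded ratio ≈ 0.0047)

0.0036
0.7662


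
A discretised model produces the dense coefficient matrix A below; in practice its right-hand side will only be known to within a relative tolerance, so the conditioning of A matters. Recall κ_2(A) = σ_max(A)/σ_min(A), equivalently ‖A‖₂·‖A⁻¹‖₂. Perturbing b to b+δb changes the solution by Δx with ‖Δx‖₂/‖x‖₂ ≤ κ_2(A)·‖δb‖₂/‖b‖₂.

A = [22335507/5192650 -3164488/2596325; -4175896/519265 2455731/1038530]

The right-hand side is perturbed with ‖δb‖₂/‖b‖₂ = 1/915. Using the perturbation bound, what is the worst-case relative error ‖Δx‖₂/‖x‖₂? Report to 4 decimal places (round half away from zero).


M = AᵀA = [7760157831241/93299702500 -565834559472/23324925625; -565834559472/23324925625 660281335009/93299702500]. tr(M)=6736351333/74639762, det(M)=81450625/597118096
λ_max, λ_min = (6736351333/74639762 ± √11343847388494625316/1392773517854161)/2 = 361/4, 225625/149279524
σ_max=√(361/4)=(19/2), σ_min=√(225625/149279524)=(475/12218) → κ = 244.3600
κ_2(A)·‖δb‖/‖b‖ = 0.2671

0.2671


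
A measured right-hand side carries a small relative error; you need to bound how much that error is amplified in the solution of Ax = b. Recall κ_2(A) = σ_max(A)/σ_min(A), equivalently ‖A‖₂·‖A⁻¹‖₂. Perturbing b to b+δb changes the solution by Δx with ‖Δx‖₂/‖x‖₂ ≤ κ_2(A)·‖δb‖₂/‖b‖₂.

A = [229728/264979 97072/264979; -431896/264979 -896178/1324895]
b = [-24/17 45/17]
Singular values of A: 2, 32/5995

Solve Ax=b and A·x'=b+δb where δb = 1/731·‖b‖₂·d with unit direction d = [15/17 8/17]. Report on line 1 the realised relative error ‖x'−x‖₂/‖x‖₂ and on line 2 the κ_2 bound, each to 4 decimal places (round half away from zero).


0.5126
0.5126

largest singular value 2, smallest 32/5995
κ = σ_max/σ_min = 2/(32/5995) = 374.6875
bound on ‖Δx‖/‖x‖: κ·ε = 374.6875·1/731 = 0.5126
solve Ax = b  →  x = [-1.3846 -0.5769]
‖b‖₂ = 3.0000 and ‖x‖₂ = 1.5000
re-solving with b+δb shifts x by Δx of norm 0.7689
dividing the unrounded norms, ‖Δx‖/‖x‖ = 0.5126
tightness: 0.5126 against a bound of 0.5126; the bound is attained (ratio 1)


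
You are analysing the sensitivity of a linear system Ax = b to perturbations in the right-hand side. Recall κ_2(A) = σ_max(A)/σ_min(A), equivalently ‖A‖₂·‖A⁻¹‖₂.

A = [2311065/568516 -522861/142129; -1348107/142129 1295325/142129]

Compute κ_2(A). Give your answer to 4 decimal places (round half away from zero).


form AᵀA = [203664503961/1912487824 -48481139385/478121956; -48481139385/478121956 11545860834/119530489] with trace 461829105/2274064 and determinant 10556001/2274064
solving λ² − 461829105/2274064·λ + 10556001/2274064 = 0 gives λ = 3249/16, 3249/142129
κ_2(A) = √(λ_max/λ_min) = √((3249/16) / (3249/142129)) = 94.2500

94.2500


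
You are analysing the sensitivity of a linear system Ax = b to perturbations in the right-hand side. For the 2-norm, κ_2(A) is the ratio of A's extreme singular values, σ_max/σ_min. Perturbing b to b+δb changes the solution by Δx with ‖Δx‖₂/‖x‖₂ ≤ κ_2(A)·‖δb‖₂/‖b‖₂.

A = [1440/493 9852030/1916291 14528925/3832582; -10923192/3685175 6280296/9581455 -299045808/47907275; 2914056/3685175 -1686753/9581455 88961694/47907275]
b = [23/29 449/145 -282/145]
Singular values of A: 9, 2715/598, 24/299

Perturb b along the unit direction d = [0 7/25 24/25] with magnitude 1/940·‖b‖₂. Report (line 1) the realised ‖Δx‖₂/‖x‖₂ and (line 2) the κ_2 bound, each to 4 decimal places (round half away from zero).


σ_max = 9, σ_min = 24/299
κ = σ_max/σ_min = 9/(24/299) = 112.1250
κ_2(A)·‖δb‖/‖b‖ = 0.1193
solve Ax = b  →  x = [10.8881 -1.7204 -5.8469]
‖b‖ = 3.7417, ‖x‖ = 12.4778
Δx = A⁻¹·δb where δb = 1/940·3.7417·d; ‖Δx‖ = 0.0496
realised ‖Δx‖/‖x‖ = 0.0040
tightness: 0.0040 against a bound of 0.1193 (unrounded ratio ≈ 0.0333)

0.0040
0.1193


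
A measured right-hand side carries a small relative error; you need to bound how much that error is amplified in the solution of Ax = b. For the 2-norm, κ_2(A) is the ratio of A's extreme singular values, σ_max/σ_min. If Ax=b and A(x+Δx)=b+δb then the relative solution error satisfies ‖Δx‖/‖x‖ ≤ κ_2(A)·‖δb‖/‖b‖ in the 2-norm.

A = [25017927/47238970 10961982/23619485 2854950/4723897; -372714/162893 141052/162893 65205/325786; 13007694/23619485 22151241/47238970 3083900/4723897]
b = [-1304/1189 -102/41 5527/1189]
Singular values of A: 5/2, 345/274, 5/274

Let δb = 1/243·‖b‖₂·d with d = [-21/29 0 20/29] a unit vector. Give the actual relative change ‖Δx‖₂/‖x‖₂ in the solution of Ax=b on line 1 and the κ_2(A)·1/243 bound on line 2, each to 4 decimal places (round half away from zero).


from the listed singular values, σ₁ = 5/2, σ_n = 5/274
κ_2(A) = (5/2) / (5/274) = 137.0000
κ_2(A)·‖δb‖/‖b‖ = 0.5638
solve Ax = b  →  x = [-42.9860 -151.6662 152.3226]
2-norm of b is 5.3852; of x, 219.2090
with δb = [-0.0160 0.0000 0.0153], A·Δx = δb → ‖Δx‖ = 1.2144
dividing the unrounded norms, ‖Δx‖/‖x‖ = 0.0055
realised/bound (from unrounded values) ≈ 0.0098

0.0055
0.5638


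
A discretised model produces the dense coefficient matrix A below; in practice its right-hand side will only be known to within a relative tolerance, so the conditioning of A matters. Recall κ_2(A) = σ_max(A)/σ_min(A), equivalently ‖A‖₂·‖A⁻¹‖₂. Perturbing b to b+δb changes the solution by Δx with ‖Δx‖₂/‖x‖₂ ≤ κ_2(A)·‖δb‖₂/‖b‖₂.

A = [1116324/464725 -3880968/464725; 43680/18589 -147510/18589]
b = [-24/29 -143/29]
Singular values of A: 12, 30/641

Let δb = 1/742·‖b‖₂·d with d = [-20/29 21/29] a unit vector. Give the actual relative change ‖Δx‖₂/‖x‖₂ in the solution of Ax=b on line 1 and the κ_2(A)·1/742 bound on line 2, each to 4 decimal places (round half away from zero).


0.0022
0.3456

σ_max = 12, σ_min = 30/641
κ = σ_max/σ_min = 12/(30/641) = 256.4000
perturbation bound = 256.4000·1/742 = 0.3456
solve Ax = b  →  x = [-61.6293 -17.6280]
‖b‖ = 5.0000, ‖x‖ = 64.1009
δb = ε·‖b‖·d = [-0.0046 0.0049]; solving A·Δx = δb gives ‖Δx‖ = 0.1440
dividing the unrounded norms, ‖Δx‖/‖x‖ = 0.0022
so the bound overstates the realised error by a factor of ≈ 153.8421 (computed from the unrounded values)


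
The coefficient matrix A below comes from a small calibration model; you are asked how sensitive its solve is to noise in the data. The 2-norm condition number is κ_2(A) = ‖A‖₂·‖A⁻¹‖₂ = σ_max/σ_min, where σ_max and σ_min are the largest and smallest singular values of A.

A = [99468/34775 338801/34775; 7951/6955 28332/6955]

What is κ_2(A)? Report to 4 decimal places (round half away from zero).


M = AᵀA = [67895521/7155625 232731072/7155625; 232731072/7155625 797950729/7155625]. tr(M)=1385354/11449, det(M)=3025/11449
λ_max, λ_min = (1385354/11449 ± √1919067172416/131079601)/2 = 121, 25/11449
so κ_2 = √(121 / (25/11449)) = 235.4000

235.4000


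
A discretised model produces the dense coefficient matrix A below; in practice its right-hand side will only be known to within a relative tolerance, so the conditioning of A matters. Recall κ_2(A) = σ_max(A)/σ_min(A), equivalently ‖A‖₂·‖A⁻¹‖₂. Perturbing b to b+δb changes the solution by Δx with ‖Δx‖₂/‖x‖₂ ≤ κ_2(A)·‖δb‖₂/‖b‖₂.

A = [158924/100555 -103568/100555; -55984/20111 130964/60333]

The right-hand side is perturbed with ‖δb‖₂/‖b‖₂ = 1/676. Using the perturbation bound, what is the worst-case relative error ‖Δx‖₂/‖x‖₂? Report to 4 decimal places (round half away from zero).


AᵀA = [358519184/34987225 -805105664/104961675; -805105664/104961675 1817737744/314885025]; tr = 201776416/12595401, det = 4000000/12595401
solving λ² − 201776416/12595401·λ + 4000000/12595401 = 0 gives λ = 16, 250000/12595401
so κ_2 = √(16 / (250000/12595401)) = 28.3920
κ_2(A)·‖δb‖/‖b‖ = 0.0420

0.0420
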